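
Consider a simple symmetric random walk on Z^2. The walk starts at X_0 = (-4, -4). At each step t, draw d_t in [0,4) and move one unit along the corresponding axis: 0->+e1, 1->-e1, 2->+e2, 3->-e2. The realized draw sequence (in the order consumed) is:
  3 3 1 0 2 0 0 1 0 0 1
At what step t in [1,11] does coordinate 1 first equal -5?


3

t=0: X=(-4, -4), d=3 → -e2, X_1=(-4, -5)
t=1: X=(-4, -5), d=3 → -e2, X_2=(-4, -6)
t=2: X=(-4, -6), d=1 → -e1, X_3=(-5, -6)
t=3: X=(-5, -6), d=0 → +e1, X_4=(-4, -6)
t=4: X=(-4, -6), d=2 → +e2, X_5=(-4, -5)
t=5: X=(-4, -5), d=0 → +e1, X_6=(-3, -5)
t=6: X=(-3, -5), d=0 → +e1, X_7=(-2, -5)
t=7: X=(-2, -5), d=1 → -e1, X_8=(-3, -5)
t=8: X=(-3, -5), d=0 → +e1, X_9=(-2, -5)
t=9: X=(-2, -5), d=0 → +e1, X_10=(-1, -5)
t=10: X=(-1, -5), d=1 → -e1, X_11=(-2, -5)


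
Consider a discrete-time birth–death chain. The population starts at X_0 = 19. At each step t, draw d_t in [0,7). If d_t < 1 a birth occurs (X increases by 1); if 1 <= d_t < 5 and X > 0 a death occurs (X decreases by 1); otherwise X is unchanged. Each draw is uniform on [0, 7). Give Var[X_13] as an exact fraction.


338/49

X can drop by at most 1 per step and X_0 = 19 > T = 13, so X_t >= 19 − t >= 6 > 0 for every t <= 13: the floor at 0 (the 'and X > 0' condition) never binds. Hence X_13 = X_0 + Σ_{t<13} Y_t with i.i.d. increments Y_t = y(d_t) ∈ {+1, −1, 0}.
Outcome values over d=0..6: [1, -1, -1, -1, -1, 0, 0]
Σy = -3, Σy² = 5, M = 7
μ = -3/7 = -3/7,  σ² = 5/7 − (-3/7)² = 26/49
Independent increments: Var[X_13] = 13·σ² = 13·(26/49) = 338/49


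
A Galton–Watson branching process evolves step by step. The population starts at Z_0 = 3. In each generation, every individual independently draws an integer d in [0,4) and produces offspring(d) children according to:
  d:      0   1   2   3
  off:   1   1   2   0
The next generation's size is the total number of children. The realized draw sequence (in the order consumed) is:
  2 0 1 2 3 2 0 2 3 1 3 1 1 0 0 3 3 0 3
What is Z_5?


gen 0: Z_0=3, draws=[2, 0, 1], offspring=[2, 1, 1], Z_1=4
gen 1: Z_1=4, draws=[2, 3, 2, 0], offspring=[2, 0, 2, 1], Z_2=5
gen 2: Z_2=5, draws=[2, 3, 1, 3, 1], offspring=[2, 0, 1, 0, 1], Z_3=4
gen 3: Z_3=4, draws=[1, 0, 0, 3], offspring=[1, 1, 1, 0], Z_4=3
gen 4: Z_4=3, draws=[3, 0, 3], offspring=[0, 1, 0], Z_5=1

1


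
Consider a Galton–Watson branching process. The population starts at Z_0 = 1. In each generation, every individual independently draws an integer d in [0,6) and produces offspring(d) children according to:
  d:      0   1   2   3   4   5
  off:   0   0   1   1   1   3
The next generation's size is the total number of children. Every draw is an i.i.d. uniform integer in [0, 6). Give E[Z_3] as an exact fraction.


Outcome values over d=0..5: [0, 0, 1, 1, 1, 3]
Σy = 6, Σy² = 12, M = 6
μ = 6/6 = 1,  σ² = 12/6 − (1)² = 1
E[Z_0] = 1
E[Z_1] = 1·E[Z_0] = 1
E[Z_2] = 1·E[Z_1] = 1
E[Z_3] = 1·E[Z_2] = 1

1


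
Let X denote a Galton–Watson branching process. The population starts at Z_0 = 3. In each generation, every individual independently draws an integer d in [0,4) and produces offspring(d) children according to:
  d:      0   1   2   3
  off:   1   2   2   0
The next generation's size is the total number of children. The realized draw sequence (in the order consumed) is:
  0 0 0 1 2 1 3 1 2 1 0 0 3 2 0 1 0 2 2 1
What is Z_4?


12

gen 0: Z_0=3, draws=[0, 0, 0], offspring=[1, 1, 1], Z_1=3
gen 1: Z_1=3, draws=[1, 2, 1], offspring=[2, 2, 2], Z_2=6
gen 2: Z_2=6, draws=[3, 1, 2, 1, 0, 0], offspring=[0, 2, 2, 2, 1, 1], Z_3=8
gen 3: Z_3=8, draws=[3, 2, 0, 1, 0, 2, 2, 1], offspring=[0, 2, 1, 2, 1, 2, 2, 2], Z_4=12


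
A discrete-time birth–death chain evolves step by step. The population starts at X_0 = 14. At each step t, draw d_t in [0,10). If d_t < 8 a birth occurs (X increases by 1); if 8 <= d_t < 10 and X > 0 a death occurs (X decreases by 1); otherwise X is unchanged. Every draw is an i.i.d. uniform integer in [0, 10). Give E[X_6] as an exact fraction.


88/5

X can drop by at most 1 per step and X_0 = 14 > T = 6, so X_t >= 14 − t >= 8 > 0 for every t <= 6: the floor at 0 (the 'and X > 0' condition) never binds. Hence X_6 = X_0 + Σ_{t<6} Y_t with i.i.d. increments Y_t = y(d_t) ∈ {+1, −1, 0}.
Outcome values over d=0..9: [1, 1, 1, 1, 1, 1, 1, 1, -1, -1]
Σy = 6, Σy² = 10, M = 10
μ = 6/10 = 3/5,  σ² = 10/10 − (3/5)² = 16/25
E[X_6] = 14 + 6·(3/5) = 88/5


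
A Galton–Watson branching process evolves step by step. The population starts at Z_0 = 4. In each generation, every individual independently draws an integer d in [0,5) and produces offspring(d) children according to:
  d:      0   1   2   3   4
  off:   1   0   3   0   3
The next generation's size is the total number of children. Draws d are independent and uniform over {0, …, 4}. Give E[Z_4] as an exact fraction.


Outcome values over d=0..4: [1, 0, 3, 0, 3]
Σy = 7, Σy² = 19, M = 5
μ = 7/5 = 7/5,  σ² = 19/5 − (7/5)² = 46/25
E[Z_0] = 4
E[Z_1] = 7/5·E[Z_0] = 28/5
E[Z_2] = 7/5·E[Z_1] = 196/25
E[Z_3] = 7/5·E[Z_2] = 1372/125
E[Z_4] = 7/5·E[Z_3] = 9604/625

9604/625


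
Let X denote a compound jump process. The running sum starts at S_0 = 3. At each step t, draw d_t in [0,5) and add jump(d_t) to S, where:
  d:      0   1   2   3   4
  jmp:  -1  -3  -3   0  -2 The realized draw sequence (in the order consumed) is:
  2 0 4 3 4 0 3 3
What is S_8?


-6

t=0: S=3, d=2, jump=-3, S_1=0
t=1: S=0, d=0, jump=-1, S_2=-1
t=2: S=-1, d=4, jump=-2, S_3=-3
t=3: S=-3, d=3, jump=0, S_4=-3
t=4: S=-3, d=4, jump=-2, S_5=-5
t=5: S=-5, d=0, jump=-1, S_6=-6
t=6: S=-6, d=3, jump=0, S_7=-6
t=7: S=-6, d=3, jump=0, S_8=-6


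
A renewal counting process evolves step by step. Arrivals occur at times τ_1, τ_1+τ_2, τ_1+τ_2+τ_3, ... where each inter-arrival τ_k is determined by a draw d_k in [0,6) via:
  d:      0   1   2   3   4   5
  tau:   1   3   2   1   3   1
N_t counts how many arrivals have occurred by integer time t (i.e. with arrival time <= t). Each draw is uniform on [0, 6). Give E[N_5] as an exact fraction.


751/288

Inter-arrival values over d=0..5: [1, 3, 2, 1, 3, 1]
Each d has probability 1/6, so the pmf of τ is: f(1) = 1/2, f(2) = 1/6, f(3) = 1/3
Renewal equation for m(n) = E[N_n]: condition on τ_1 = k (if k <= n, one arrival plus a fresh copy on the remaining n−k steps): m(n) = F(n) + Σ_{k<=n} f(k)·m(n−k), where F(n) = P(τ <= n) and m(0) = 0
m(1) = F(1) = 1/2
m(2) = F(2) + f(1)·m(1) = 2/3 + 1/2·1/2 = 11/12
m(3) = F(3) + f(1)·m(2) + f(2)·m(1) = 1 + 1/2·11/12 + 1/6·1/2 = 37/24
m(4) = F(4) + f(1)·m(3) + f(2)·m(2) + f(3)·m(1) = 1 + 1/2·37/24 + 1/6·11/12 + 1/3·1/2 = 301/144
m(5) = F(5) + f(1)·m(4) + f(2)·m(3) + f(3)·m(2) = 1 + 1/2·301/144 + 1/6·37/24 + 1/3·11/12 = 751/288
E[N_5] = m(5) = 751/288


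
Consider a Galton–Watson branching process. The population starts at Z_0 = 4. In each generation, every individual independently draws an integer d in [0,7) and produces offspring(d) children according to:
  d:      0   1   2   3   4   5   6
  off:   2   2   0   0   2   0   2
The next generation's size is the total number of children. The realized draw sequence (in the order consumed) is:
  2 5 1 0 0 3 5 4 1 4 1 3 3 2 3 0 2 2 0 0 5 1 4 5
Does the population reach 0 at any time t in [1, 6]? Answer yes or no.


gen 0: Z_0=4, draws=[2, 5, 1, 0], offspring=[0, 0, 2, 2], Z_1=4
gen 1: Z_1=4, draws=[0, 3, 5, 4], offspring=[2, 0, 0, 2], Z_2=4
gen 2: Z_2=4, draws=[1, 4, 1, 3], offspring=[2, 2, 2, 0], Z_3=6
gen 3: Z_3=6, draws=[3, 2, 3, 0, 2, 2], offspring=[0, 0, 0, 2, 0, 0], Z_4=2
gen 4: Z_4=2, draws=[0, 0], offspring=[2, 2], Z_5=4
gen 5: Z_5=4, draws=[5, 1, 4, 5], offspring=[0, 2, 2, 0], Z_6=4

no


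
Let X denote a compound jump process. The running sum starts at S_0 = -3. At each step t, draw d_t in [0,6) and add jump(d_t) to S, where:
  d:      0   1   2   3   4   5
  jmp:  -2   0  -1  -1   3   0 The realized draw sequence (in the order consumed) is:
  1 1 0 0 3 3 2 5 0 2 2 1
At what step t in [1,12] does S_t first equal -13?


t=0: S=-3, d=1, jump=0, S_1=-3
t=1: S=-3, d=1, jump=0, S_2=-3
t=2: S=-3, d=0, jump=-2, S_3=-5
t=3: S=-5, d=0, jump=-2, S_4=-7
t=4: S=-7, d=3, jump=-1, S_5=-8
t=5: S=-8, d=3, jump=-1, S_6=-9
t=6: S=-9, d=2, jump=-1, S_7=-10
t=7: S=-10, d=5, jump=0, S_8=-10
t=8: S=-10, d=0, jump=-2, S_9=-12
t=9: S=-12, d=2, jump=-1, S_10=-13
t=10: S=-13, d=2, jump=-1, S_11=-14
t=11: S=-14, d=1, jump=0, S_12=-14

10


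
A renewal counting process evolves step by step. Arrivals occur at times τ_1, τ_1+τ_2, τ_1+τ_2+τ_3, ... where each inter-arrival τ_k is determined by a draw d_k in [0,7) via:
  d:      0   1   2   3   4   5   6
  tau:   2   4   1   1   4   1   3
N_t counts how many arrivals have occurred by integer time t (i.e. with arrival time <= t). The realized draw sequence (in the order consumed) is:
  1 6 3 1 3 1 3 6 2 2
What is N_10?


draw d_1=1: τ_1=4, arrival time A_1=4
draw d_2=6: τ_2=3, arrival time A_2=7
draw d_3=3: τ_3=1, arrival time A_3=8
draw d_4=1: τ_4=4, arrival time A_4=12
draw d_5=3: τ_5=1, arrival time A_5=13
draw d_6=1: τ_6=4, arrival time A_6=17
draw d_7=3: τ_7=1, arrival time A_7=18
draw d_8=6: τ_8=3, arrival time A_8=21
draw d_9=2: τ_9=1, arrival time A_9=22
draw d_10=2: τ_10=1, arrival time A_10=23
N_t over t=0..10: 0:0 1:0 2:0 3:0 4:1 5:1 6:1 7:2 8:3 9:3 10:3

3


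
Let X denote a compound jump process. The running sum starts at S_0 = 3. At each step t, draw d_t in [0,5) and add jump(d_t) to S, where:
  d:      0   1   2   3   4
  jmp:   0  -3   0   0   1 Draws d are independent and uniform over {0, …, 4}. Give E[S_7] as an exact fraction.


Outcome values over d=0..4: [0, -3, 0, 0, 1]
Σy = -2, Σy² = 10, M = 5
μ = -2/5 = -2/5,  σ² = 10/5 − (-2/5)² = 46/25
E[S_7] = 3 + 7·(-2/5) = 1/5

1/5


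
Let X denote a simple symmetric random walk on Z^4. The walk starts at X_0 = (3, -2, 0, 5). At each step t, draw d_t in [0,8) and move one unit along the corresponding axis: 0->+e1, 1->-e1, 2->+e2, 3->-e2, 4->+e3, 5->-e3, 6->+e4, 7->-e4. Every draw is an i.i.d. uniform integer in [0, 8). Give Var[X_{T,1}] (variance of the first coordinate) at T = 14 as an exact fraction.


Outcome values over d=0..7: [1, -1, 0, 0, 0, 0, 0, 0]
Σy = 0, Σy² = 2, M = 8
μ = 0/8 = 0,  σ² = 2/8 − (0)² = 1/4
Independent increments: Var[X_14] = 14·σ² = 14·(1/4) = 7/2

7/2


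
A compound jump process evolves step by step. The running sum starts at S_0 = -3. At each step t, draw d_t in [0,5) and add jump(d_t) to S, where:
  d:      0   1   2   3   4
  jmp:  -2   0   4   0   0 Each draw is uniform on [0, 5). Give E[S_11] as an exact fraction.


7/5

Outcome values over d=0..4: [-2, 0, 4, 0, 0]
Σy = 2, Σy² = 20, M = 5
μ = 2/5 = 2/5,  σ² = 20/5 − (2/5)² = 96/25
E[S_11] = -3 + 11·(2/5) = 7/5


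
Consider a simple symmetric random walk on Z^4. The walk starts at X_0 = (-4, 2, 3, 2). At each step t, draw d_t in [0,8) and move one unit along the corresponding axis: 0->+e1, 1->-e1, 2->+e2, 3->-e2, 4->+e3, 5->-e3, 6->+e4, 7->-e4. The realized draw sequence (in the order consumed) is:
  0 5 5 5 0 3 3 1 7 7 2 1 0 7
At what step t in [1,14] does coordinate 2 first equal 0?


7

t=0: X=(-4, 2, 3, 2), d=0 → +e1, X_1=(-3, 2, 3, 2)
t=1: X=(-3, 2, 3, 2), d=5 → -e3, X_2=(-3, 2, 2, 2)
t=2: X=(-3, 2, 2, 2), d=5 → -e3, X_3=(-3, 2, 1, 2)
t=3: X=(-3, 2, 1, 2), d=5 → -e3, X_4=(-3, 2, 0, 2)
t=4: X=(-3, 2, 0, 2), d=0 → +e1, X_5=(-2, 2, 0, 2)
t=5: X=(-2, 2, 0, 2), d=3 → -e2, X_6=(-2, 1, 0, 2)
t=6: X=(-2, 1, 0, 2), d=3 → -e2, X_7=(-2, 0, 0, 2)
t=7: X=(-2, 0, 0, 2), d=1 → -e1, X_8=(-3, 0, 0, 2)
t=8: X=(-3, 0, 0, 2), d=7 → -e4, X_9=(-3, 0, 0, 1)
t=9: X=(-3, 0, 0, 1), d=7 → -e4, X_10=(-3, 0, 0, 0)
t=10: X=(-3, 0, 0, 0), d=2 → +e2, X_11=(-3, 1, 0, 0)
t=11: X=(-3, 1, 0, 0), d=1 → -e1, X_12=(-4, 1, 0, 0)
t=12: X=(-4, 1, 0, 0), d=0 → +e1, X_13=(-3, 1, 0, 0)
t=13: X=(-3, 1, 0, 0), d=7 → -e4, X_14=(-3, 1, 0, -1)


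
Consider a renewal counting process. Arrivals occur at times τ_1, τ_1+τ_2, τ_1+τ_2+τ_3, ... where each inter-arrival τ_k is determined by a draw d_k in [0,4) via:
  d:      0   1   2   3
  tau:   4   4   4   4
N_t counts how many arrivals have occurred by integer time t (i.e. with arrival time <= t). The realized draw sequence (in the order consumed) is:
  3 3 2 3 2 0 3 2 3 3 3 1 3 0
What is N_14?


draw d_1=3: τ_1=4, arrival time A_1=4
draw d_2=3: τ_2=4, arrival time A_2=8
draw d_3=2: τ_3=4, arrival time A_3=12
draw d_4=3: τ_4=4, arrival time A_4=16
draw d_5=2: τ_5=4, arrival time A_5=20
draw d_6=0: τ_6=4, arrival time A_6=24
draw d_7=3: τ_7=4, arrival time A_7=28
draw d_8=2: τ_8=4, arrival time A_8=32
draw d_9=3: τ_9=4, arrival time A_9=36
draw d_10=3: τ_10=4, arrival time A_10=40
draw d_11=3: τ_11=4, arrival time A_11=44
draw d_12=1: τ_12=4, arrival time A_12=48
draw d_13=3: τ_13=4, arrival time A_13=52
draw d_14=0: τ_14=4, arrival time A_14=56
N_t over t=0..14: 0:0 1:0 2:0 3:0 4:1 5:1 6:1 7:1 8:2 9:2 10:2 11:2 12:3 13:3 14:3

3


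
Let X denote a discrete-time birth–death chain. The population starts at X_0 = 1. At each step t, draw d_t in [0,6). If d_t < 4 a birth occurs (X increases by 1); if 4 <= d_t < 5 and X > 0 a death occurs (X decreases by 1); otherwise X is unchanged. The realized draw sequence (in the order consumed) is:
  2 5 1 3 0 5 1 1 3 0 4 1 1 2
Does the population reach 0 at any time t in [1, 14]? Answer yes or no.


t=0: X=1, d=2 → birth, X_1=2
t=1: X=2, d=5 → hold, X_2=2
t=2: X=2, d=1 → birth, X_3=3
t=3: X=3, d=3 → birth, X_4=4
t=4: X=4, d=0 → birth, X_5=5
t=5: X=5, d=5 → hold, X_6=5
t=6: X=5, d=1 → birth, X_7=6
t=7: X=6, d=1 → birth, X_8=7
t=8: X=7, d=3 → birth, X_9=8
t=9: X=8, d=0 → birth, X_10=9
t=10: X=9, d=4 → death, X_11=8
t=11: X=8, d=1 → birth, X_12=9
t=12: X=9, d=1 → birth, X_13=10
t=13: X=10, d=2 → birth, X_14=11

no


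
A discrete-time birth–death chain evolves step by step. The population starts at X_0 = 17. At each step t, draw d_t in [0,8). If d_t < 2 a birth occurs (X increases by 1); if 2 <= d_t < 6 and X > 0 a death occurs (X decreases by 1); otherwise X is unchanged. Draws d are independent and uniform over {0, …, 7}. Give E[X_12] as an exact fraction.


X can drop by at most 1 per step and X_0 = 17 > T = 12, so X_t >= 17 − t >= 5 > 0 for every t <= 12: the floor at 0 (the 'and X > 0' condition) never binds. Hence X_12 = X_0 + Σ_{t<12} Y_t with i.i.d. increments Y_t = y(d_t) ∈ {+1, −1, 0}.
Outcome values over d=0..7: [1, 1, -1, -1, -1, -1, 0, 0]
Σy = -2, Σy² = 6, M = 8
μ = -2/8 = -1/4,  σ² = 6/8 − (-1/4)² = 11/16
E[X_12] = 17 + 12·(-1/4) = 14

14


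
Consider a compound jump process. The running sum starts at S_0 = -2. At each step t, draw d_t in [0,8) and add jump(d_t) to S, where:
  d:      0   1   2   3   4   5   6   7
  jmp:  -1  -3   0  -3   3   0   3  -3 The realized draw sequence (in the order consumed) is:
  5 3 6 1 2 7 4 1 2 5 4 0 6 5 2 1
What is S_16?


t=0: S=-2, d=5, jump=0, S_1=-2
t=1: S=-2, d=3, jump=-3, S_2=-5
t=2: S=-5, d=6, jump=3, S_3=-2
t=3: S=-2, d=1, jump=-3, S_4=-5
t=4: S=-5, d=2, jump=0, S_5=-5
t=5: S=-5, d=7, jump=-3, S_6=-8
t=6: S=-8, d=4, jump=3, S_7=-5
t=7: S=-5, d=1, jump=-3, S_8=-8
t=8: S=-8, d=2, jump=0, S_9=-8
t=9: S=-8, d=5, jump=0, S_10=-8
t=10: S=-8, d=4, jump=3, S_11=-5
t=11: S=-5, d=0, jump=-1, S_12=-6
t=12: S=-6, d=6, jump=3, S_13=-3
t=13: S=-3, d=5, jump=0, S_14=-3
t=14: S=-3, d=2, jump=0, S_15=-3
t=15: S=-3, d=1, jump=-3, S_16=-6

-6


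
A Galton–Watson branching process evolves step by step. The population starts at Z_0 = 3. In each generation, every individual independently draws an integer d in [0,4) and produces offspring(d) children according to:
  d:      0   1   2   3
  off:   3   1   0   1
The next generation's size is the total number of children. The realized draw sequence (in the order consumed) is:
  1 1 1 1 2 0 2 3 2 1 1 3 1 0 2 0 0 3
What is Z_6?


7

gen 0: Z_0=3, draws=[1, 1, 1], offspring=[1, 1, 1], Z_1=3
gen 1: Z_1=3, draws=[1, 2, 0], offspring=[1, 0, 3], Z_2=4
gen 2: Z_2=4, draws=[2, 3, 2, 1], offspring=[0, 1, 0, 1], Z_3=2
gen 3: Z_3=2, draws=[1, 3], offspring=[1, 1], Z_4=2
gen 4: Z_4=2, draws=[1, 0], offspring=[1, 3], Z_5=4
gen 5: Z_5=4, draws=[2, 0, 0, 3], offspring=[0, 3, 3, 1], Z_6=7


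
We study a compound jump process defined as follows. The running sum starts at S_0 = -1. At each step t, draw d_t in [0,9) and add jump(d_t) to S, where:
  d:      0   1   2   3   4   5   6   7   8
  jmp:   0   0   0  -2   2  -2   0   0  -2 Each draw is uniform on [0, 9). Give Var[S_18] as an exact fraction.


Outcome values over d=0..8: [0, 0, 0, -2, 2, -2, 0, 0, -2]
Σy = -4, Σy² = 16, M = 9
μ = -4/9 = -4/9,  σ² = 16/9 − (-4/9)² = 128/81
Independent increments: Var[S_18] = 18·σ² = 18·(128/81) = 256/9

256/9


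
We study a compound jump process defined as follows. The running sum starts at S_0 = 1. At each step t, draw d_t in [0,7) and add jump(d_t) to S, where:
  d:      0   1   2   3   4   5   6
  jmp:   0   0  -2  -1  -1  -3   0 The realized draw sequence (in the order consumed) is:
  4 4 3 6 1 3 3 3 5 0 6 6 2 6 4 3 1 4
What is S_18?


t=0: S=1, d=4, jump=-1, S_1=0
t=1: S=0, d=4, jump=-1, S_2=-1
t=2: S=-1, d=3, jump=-1, S_3=-2
t=3: S=-2, d=6, jump=0, S_4=-2
t=4: S=-2, d=1, jump=0, S_5=-2
t=5: S=-2, d=3, jump=-1, S_6=-3
t=6: S=-3, d=3, jump=-1, S_7=-4
t=7: S=-4, d=3, jump=-1, S_8=-5
t=8: S=-5, d=5, jump=-3, S_9=-8
t=9: S=-8, d=0, jump=0, S_10=-8
t=10: S=-8, d=6, jump=0, S_11=-8
t=11: S=-8, d=6, jump=0, S_12=-8
t=12: S=-8, d=2, jump=-2, S_13=-10
t=13: S=-10, d=6, jump=0, S_14=-10
t=14: S=-10, d=4, jump=-1, S_15=-11
t=15: S=-11, d=3, jump=-1, S_16=-12
t=16: S=-12, d=1, jump=0, S_17=-12
t=17: S=-12, d=4, jump=-1, S_18=-13

-13


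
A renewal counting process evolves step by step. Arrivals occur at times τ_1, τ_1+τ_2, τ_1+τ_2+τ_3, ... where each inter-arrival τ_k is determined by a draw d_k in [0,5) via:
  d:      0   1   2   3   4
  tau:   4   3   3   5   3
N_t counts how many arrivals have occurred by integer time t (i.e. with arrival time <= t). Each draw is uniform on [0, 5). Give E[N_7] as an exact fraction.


8/5

Inter-arrival values over d=0..4: [4, 3, 3, 5, 3]
Each d has probability 1/5, so the pmf of τ is: f(3) = 3/5, f(4) = 1/5, f(5) = 1/5
Renewal equation for m(n) = E[N_n]: condition on τ_1 = k (if k <= n, one arrival plus a fresh copy on the remaining n−k steps): m(n) = F(n) + Σ_{k<=n} f(k)·m(n−k), where F(n) = P(τ <= n) and m(0) = 0
m(1) = F(1) = 0
m(2) = F(2) = 0
m(3) = F(3) = 3/5
m(4) = F(4) = 4/5
m(5) = F(5) = 1
m(6) = F(6) + f(3)·m(3) = 1 + 3/5·3/5 = 34/25
m(7) = F(7) + f(3)·m(4) + f(4)·m(3) = 1 + 3/5·4/5 + 1/5·3/5 = 8/5
E[N_7] = m(7) = 8/5


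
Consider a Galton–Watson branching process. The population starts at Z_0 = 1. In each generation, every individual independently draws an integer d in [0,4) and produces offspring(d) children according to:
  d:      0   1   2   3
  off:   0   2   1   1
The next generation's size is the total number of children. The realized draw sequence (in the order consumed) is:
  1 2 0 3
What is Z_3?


1

gen 0: Z_0=1, draws=[1], offspring=[2], Z_1=2
gen 1: Z_1=2, draws=[2, 0], offspring=[1, 0], Z_2=1
gen 2: Z_2=1, draws=[3], offspring=[1], Z_3=1


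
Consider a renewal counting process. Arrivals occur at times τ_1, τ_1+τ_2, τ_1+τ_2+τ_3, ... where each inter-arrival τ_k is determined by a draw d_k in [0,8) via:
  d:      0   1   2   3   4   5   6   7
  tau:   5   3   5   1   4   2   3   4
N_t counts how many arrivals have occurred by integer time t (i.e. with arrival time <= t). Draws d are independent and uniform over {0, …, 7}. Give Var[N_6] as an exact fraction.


Inter-arrival values over d=0..7: [5, 3, 5, 1, 4, 2, 3, 4]
Each d has probability 1/8, so the pmf of τ is: f(1) = 1/8, f(2) = 1/8, f(3) = 1/4, f(4) = 1/4, f(5) = 1/4
Let p_n(j) = P(N_n = j), with p_0 = [1]. Condition on τ_1: p_n(0) = P(τ > n), and for j >= 1, p_n(j) = Σ_{k<=n} f(k)·p_{n−k}(j−1)
p_1 = [7/8, 1/8]  (j = 0..1)
p_2 = [3/4, 15/64, 1/64]  (j = 0..2)
p_3 = [1/2, 29/64, 23/512, 1/512]  (j = 0..3)
p_4 = [1/4, 5/8, 15/128, 31/4096, 1/4096]  (j = 0..4)
p_5 = [0, 3/4, 115/512, 99/4096, 39/32768, 1/32768]  (j = 0..5)
p_6 = [0, 9/16, 3/8, 237/4096, 73/16384, 47/262144, 1/262144]  (j = 0..6)
E[N_6] = Σ j·p_6(j) = 394481/262144;  E[N_6²] = Σ j²·p_6(j) = 697083/262144
Var[N_6] = 697083/262144 − (394481/262144)² = 27120866591/68719476736

27120866591/68719476736


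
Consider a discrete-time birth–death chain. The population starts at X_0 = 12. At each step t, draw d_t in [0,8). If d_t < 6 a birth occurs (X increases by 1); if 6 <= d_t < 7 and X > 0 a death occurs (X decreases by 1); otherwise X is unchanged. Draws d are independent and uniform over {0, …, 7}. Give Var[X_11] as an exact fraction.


341/64

X can drop by at most 1 per step and X_0 = 12 > T = 11, so X_t >= 12 − t >= 1 > 0 for every t <= 11: the floor at 0 (the 'and X > 0' condition) never binds. Hence X_11 = X_0 + Σ_{t<11} Y_t with i.i.d. increments Y_t = y(d_t) ∈ {+1, −1, 0}.
Outcome values over d=0..7: [1, 1, 1, 1, 1, 1, -1, 0]
Σy = 5, Σy² = 7, M = 8
μ = 5/8 = 5/8,  σ² = 7/8 − (5/8)² = 31/64
Independent increments: Var[X_11] = 11·σ² = 11·(31/64) = 341/64


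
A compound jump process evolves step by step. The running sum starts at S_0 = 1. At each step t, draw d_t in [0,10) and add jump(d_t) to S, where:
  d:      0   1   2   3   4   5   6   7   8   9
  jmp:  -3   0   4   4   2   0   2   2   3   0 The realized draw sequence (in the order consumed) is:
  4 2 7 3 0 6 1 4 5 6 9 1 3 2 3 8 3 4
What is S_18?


t=0: S=1, d=4, jump=2, S_1=3
t=1: S=3, d=2, jump=4, S_2=7
t=2: S=7, d=7, jump=2, S_3=9
t=3: S=9, d=3, jump=4, S_4=13
t=4: S=13, d=0, jump=-3, S_5=10
t=5: S=10, d=6, jump=2, S_6=12
t=6: S=12, d=1, jump=0, S_7=12
t=7: S=12, d=4, jump=2, S_8=14
t=8: S=14, d=5, jump=0, S_9=14
t=9: S=14, d=6, jump=2, S_10=16
t=10: S=16, d=9, jump=0, S_11=16
t=11: S=16, d=1, jump=0, S_12=16
t=12: S=16, d=3, jump=4, S_13=20
t=13: S=20, d=2, jump=4, S_14=24
t=14: S=24, d=3, jump=4, S_15=28
t=15: S=28, d=8, jump=3, S_16=31
t=16: S=31, d=3, jump=4, S_17=35
t=17: S=35, d=4, jump=2, S_18=37

37


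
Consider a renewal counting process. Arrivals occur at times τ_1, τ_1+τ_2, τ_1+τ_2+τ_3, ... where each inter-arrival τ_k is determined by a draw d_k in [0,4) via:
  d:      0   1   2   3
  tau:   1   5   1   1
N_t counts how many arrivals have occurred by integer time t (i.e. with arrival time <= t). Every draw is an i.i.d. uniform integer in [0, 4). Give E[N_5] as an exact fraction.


Inter-arrival values over d=0..3: [1, 5, 1, 1]
Each d has probability 1/4, so the pmf of τ is: f(1) = 3/4, f(5) = 1/4
Renewal equation for m(n) = E[N_n]: condition on τ_1 = k (if k <= n, one arrival plus a fresh copy on the remaining n−k steps): m(n) = F(n) + Σ_{k<=n} f(k)·m(n−k), where F(n) = P(τ <= n) and m(0) = 0
m(1) = F(1) = 3/4
m(2) = F(2) + f(1)·m(1) = 3/4 + 3/4·3/4 = 21/16
m(3) = F(3) + f(1)·m(2) = 3/4 + 3/4·21/16 = 111/64
m(4) = F(4) + f(1)·m(3) = 3/4 + 3/4·111/64 = 525/256
m(5) = F(5) + f(1)·m(4) = 1 + 3/4·525/256 = 2599/1024
E[N_5] = m(5) = 2599/1024

2599/1024


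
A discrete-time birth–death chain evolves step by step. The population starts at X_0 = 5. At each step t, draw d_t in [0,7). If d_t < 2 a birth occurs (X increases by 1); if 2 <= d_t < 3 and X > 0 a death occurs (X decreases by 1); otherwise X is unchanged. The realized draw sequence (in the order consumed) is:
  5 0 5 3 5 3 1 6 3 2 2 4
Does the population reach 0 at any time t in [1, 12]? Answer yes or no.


no

t=0: X=5, d=5 → hold, X_1=5
t=1: X=5, d=0 → birth, X_2=6
t=2: X=6, d=5 → hold, X_3=6
t=3: X=6, d=3 → hold, X_4=6
t=4: X=6, d=5 → hold, X_5=6
t=5: X=6, d=3 → hold, X_6=6
t=6: X=6, d=1 → birth, X_7=7
t=7: X=7, d=6 → hold, X_8=7
t=8: X=7, d=3 → hold, X_9=7
t=9: X=7, d=2 → death, X_10=6
t=10: X=6, d=2 → death, X_11=5
t=11: X=5, d=4 → hold, X_12=5


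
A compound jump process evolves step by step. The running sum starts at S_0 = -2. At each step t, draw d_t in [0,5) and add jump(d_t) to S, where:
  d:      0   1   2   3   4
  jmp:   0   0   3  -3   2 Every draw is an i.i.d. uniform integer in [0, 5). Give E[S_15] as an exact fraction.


4

Outcome values over d=0..4: [0, 0, 3, -3, 2]
Σy = 2, Σy² = 22, M = 5
μ = 2/5 = 2/5,  σ² = 22/5 − (2/5)² = 106/25
E[S_15] = -2 + 15·(2/5) = 4


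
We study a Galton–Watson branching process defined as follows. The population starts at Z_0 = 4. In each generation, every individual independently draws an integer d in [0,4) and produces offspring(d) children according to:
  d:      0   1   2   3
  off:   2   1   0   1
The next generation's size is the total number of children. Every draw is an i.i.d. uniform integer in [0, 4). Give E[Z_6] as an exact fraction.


Outcome values over d=0..3: [2, 1, 0, 1]
Σy = 4, Σy² = 6, M = 4
μ = 4/4 = 1,  σ² = 6/4 − (1)² = 1/2
E[Z_0] = 4
E[Z_1] = 1·E[Z_0] = 4
E[Z_2] = 1·E[Z_1] = 4
E[Z_3] = 1·E[Z_2] = 4
E[Z_4] = 1·E[Z_3] = 4
E[Z_5] = 1·E[Z_4] = 4
E[Z_6] = 1·E[Z_5] = 4

4


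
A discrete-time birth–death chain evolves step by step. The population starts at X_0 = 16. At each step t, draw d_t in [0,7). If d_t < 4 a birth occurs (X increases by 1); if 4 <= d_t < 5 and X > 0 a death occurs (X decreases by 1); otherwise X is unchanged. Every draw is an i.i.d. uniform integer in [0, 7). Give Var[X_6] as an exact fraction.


156/49

X can drop by at most 1 per step and X_0 = 16 > T = 6, so X_t >= 16 − t >= 10 > 0 for every t <= 6: the floor at 0 (the 'and X > 0' condition) never binds. Hence X_6 = X_0 + Σ_{t<6} Y_t with i.i.d. increments Y_t = y(d_t) ∈ {+1, −1, 0}.
Outcome values over d=0..6: [1, 1, 1, 1, -1, 0, 0]
Σy = 3, Σy² = 5, M = 7
μ = 3/7 = 3/7,  σ² = 5/7 − (3/7)² = 26/49
Independent increments: Var[X_6] = 6·σ² = 6·(26/49) = 156/49


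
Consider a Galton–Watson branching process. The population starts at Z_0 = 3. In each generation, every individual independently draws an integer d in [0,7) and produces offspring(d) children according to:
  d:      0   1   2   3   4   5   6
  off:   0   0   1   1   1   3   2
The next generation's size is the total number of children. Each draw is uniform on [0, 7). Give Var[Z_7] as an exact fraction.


Outcome values over d=0..6: [0, 0, 1, 1, 1, 3, 2]
Σy = 8, Σy² = 16, M = 7
μ = 8/7 = 8/7,  σ² = 16/7 − (8/7)² = 48/49
V_0 = 0, E_0 = 3
V_1 = 48/49·E_0 + (8/7)²·V_0 = 144/49;  E_1 = 24/7
V_2 = 48/49·E_1 + (8/7)²·V_1 = 17280/2401;  E_2 = 192/49
V_3 = 48/49·E_2 + (8/7)²·V_2 = 1557504/117649;  E_3 = 1536/343
V_4 = 48/49·E_3 + (8/7)²·V_3 = 124968960/5764801;  E_4 = 12288/2401
V_5 = 48/49·E_4 + (8/7)²·V_4 = 9414180864/282475249;  E_5 = 98304/16807
V_6 = 48/49·E_5 + (8/7)²·V_5 = 681812951040/13841287201;  E_6 = 786432/117649
V_7 = 48/49·E_6 + (8/7)²·V_6 = 48077129908224/678223072849;  E_7 = 6291456/823543

48077129908224/678223072849


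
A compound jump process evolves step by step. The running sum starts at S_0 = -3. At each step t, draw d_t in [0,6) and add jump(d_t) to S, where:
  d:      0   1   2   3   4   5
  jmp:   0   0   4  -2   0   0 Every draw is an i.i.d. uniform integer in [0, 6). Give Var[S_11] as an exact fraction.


319/9

Outcome values over d=0..5: [0, 0, 4, -2, 0, 0]
Σy = 2, Σy² = 20, M = 6
μ = 2/6 = 1/3,  σ² = 20/6 − (1/3)² = 29/9
Independent increments: Var[S_11] = 11·σ² = 11·(29/9) = 319/9


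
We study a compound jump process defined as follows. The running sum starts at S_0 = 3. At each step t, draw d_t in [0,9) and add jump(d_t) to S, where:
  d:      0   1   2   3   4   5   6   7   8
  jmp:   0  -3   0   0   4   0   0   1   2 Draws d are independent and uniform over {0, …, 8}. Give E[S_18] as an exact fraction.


11

Outcome values over d=0..8: [0, -3, 0, 0, 4, 0, 0, 1, 2]
Σy = 4, Σy² = 30, M = 9
μ = 4/9 = 4/9,  σ² = 30/9 − (4/9)² = 254/81
E[S_18] = 3 + 18·(4/9) = 11


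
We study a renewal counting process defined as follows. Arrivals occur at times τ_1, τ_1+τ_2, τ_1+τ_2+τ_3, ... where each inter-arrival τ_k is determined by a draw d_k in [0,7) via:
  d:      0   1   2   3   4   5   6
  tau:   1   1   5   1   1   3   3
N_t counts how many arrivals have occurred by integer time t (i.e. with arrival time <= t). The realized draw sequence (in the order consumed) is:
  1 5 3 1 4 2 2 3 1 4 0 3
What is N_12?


draw d_1=1: τ_1=1, arrival time A_1=1
draw d_2=5: τ_2=3, arrival time A_2=4
draw d_3=3: τ_3=1, arrival time A_3=5
draw d_4=1: τ_4=1, arrival time A_4=6
draw d_5=4: τ_5=1, arrival time A_5=7
draw d_6=2: τ_6=5, arrival time A_6=12
draw d_7=2: τ_7=5, arrival time A_7=17
draw d_8=3: τ_8=1, arrival time A_8=18
draw d_9=1: τ_9=1, arrival time A_9=19
draw d_10=4: τ_10=1, arrival time A_10=20
draw d_11=0: τ_11=1, arrival time A_11=21
draw d_12=3: τ_12=1, arrival time A_12=22
N_t over t=0..12: 0:0 1:1 2:1 3:1 4:2 5:3 6:4 7:5 8:5 9:5 10:5 11:5 12:6

6


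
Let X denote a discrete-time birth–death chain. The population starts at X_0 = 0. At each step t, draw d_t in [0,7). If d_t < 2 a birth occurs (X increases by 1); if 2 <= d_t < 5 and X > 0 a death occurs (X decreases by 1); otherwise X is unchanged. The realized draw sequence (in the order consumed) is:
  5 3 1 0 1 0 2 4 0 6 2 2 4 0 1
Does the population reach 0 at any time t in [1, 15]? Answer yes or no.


yes

t=0: X=0, d=5 → hold, X_1=0
t=1: X=0, d=3 → hold, X_2=0
t=2: X=0, d=1 → birth, X_3=1
t=3: X=1, d=0 → birth, X_4=2
t=4: X=2, d=1 → birth, X_5=3
t=5: X=3, d=0 → birth, X_6=4
t=6: X=4, d=2 → death, X_7=3
t=7: X=3, d=4 → death, X_8=2
t=8: X=2, d=0 → birth, X_9=3
t=9: X=3, d=6 → hold, X_10=3
t=10: X=3, d=2 → death, X_11=2
t=11: X=2, d=2 → death, X_12=1
t=12: X=1, d=4 → death, X_13=0
t=13: X=0, d=0 → birth, X_14=1
t=14: X=1, d=1 → birth, X_15=2


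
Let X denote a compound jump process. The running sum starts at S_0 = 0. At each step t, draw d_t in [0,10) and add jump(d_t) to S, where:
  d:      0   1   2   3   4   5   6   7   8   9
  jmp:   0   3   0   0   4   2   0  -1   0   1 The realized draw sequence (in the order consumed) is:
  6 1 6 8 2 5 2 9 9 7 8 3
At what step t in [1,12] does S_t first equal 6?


8

t=0: S=0, d=6, jump=0, S_1=0
t=1: S=0, d=1, jump=3, S_2=3
t=2: S=3, d=6, jump=0, S_3=3
t=3: S=3, d=8, jump=0, S_4=3
t=4: S=3, d=2, jump=0, S_5=3
t=5: S=3, d=5, jump=2, S_6=5
t=6: S=5, d=2, jump=0, S_7=5
t=7: S=5, d=9, jump=1, S_8=6
t=8: S=6, d=9, jump=1, S_9=7
t=9: S=7, d=7, jump=-1, S_10=6
t=10: S=6, d=8, jump=0, S_11=6
t=11: S=6, d=3, jump=0, S_12=6


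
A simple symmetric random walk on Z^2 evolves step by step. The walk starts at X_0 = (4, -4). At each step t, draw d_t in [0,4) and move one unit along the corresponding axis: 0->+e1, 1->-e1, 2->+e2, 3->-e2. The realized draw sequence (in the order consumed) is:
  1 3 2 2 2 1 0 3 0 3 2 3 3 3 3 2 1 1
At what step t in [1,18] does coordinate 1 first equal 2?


6

t=0: X=(4, -4), d=1 → -e1, X_1=(3, -4)
t=1: X=(3, -4), d=3 → -e2, X_2=(3, -5)
t=2: X=(3, -5), d=2 → +e2, X_3=(3, -4)
t=3: X=(3, -4), d=2 → +e2, X_4=(3, -3)
t=4: X=(3, -3), d=2 → +e2, X_5=(3, -2)
t=5: X=(3, -2), d=1 → -e1, X_6=(2, -2)
t=6: X=(2, -2), d=0 → +e1, X_7=(3, -2)
t=7: X=(3, -2), d=3 → -e2, X_8=(3, -3)
t=8: X=(3, -3), d=0 → +e1, X_9=(4, -3)
t=9: X=(4, -3), d=3 → -e2, X_10=(4, -4)
t=10: X=(4, -4), d=2 → +e2, X_11=(4, -3)
t=11: X=(4, -3), d=3 → -e2, X_12=(4, -4)
t=12: X=(4, -4), d=3 → -e2, X_13=(4, -5)
t=13: X=(4, -5), d=3 → -e2, X_14=(4, -6)
t=14: X=(4, -6), d=3 → -e2, X_15=(4, -7)
t=15: X=(4, -7), d=2 → +e2, X_16=(4, -6)
t=16: X=(4, -6), d=1 → -e1, X_17=(3, -6)
t=17: X=(3, -6), d=1 → -e1, X_18=(2, -6)


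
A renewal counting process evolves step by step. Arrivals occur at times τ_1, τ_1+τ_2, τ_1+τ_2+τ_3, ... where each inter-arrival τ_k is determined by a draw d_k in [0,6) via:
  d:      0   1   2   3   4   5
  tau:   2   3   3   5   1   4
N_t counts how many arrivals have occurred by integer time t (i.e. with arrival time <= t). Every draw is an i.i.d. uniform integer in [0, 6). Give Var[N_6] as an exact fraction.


Inter-arrival values over d=0..5: [2, 3, 3, 5, 1, 4]
Each d has probability 1/6, so the pmf of τ is: f(1) = 1/6, f(2) = 1/6, f(3) = 1/3, f(4) = 1/6, f(5) = 1/6
Let p_n(j) = P(N_n = j), with p_0 = [1]. Condition on τ_1: p_n(0) = P(τ > n), and for j >= 1, p_n(j) = Σ_{k<=n} f(k)·p_{n−k}(j−1)
p_1 = [5/6, 1/6]  (j = 0..1)
p_2 = [2/3, 11/36, 1/36]  (j = 0..2)
p_3 = [1/3, 7/12, 17/216, 1/216]  (j = 0..3)
p_4 = [1/6, 11/18, 11/54, 23/1296, 1/1296]  (j = 0..4)
p_5 = [0, 11/18, 71/216, 73/1296, 29/7776, 1/7776]  (j = 0..5)
p_6 = [0, 7/18, 103/216, 155/1296, 1/72, 35/46656, 1/46656]  (j = 0..6)
E[N_6] = Σ j·p_6(j) = 82153/46656;  E[N_6²] = Σ j²·p_6(j) = 168635/46656
Var[N_6] = 168635/46656 − (82153/46656)² = 1118719151/2176782336

1118719151/2176782336


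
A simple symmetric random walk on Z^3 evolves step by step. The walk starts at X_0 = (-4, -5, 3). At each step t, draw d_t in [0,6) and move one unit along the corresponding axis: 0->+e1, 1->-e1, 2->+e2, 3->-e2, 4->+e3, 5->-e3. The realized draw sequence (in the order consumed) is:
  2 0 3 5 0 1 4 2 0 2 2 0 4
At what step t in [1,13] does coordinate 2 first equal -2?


11

t=0: X=(-4, -5, 3), d=2 → +e2, X_1=(-4, -4, 3)
t=1: X=(-4, -4, 3), d=0 → +e1, X_2=(-3, -4, 3)
t=2: X=(-3, -4, 3), d=3 → -e2, X_3=(-3, -5, 3)
t=3: X=(-3, -5, 3), d=5 → -e3, X_4=(-3, -5, 2)
t=4: X=(-3, -5, 2), d=0 → +e1, X_5=(-2, -5, 2)
t=5: X=(-2, -5, 2), d=1 → -e1, X_6=(-3, -5, 2)
t=6: X=(-3, -5, 2), d=4 → +e3, X_7=(-3, -5, 3)
t=7: X=(-3, -5, 3), d=2 → +e2, X_8=(-3, -4, 3)
t=8: X=(-3, -4, 3), d=0 → +e1, X_9=(-2, -4, 3)
t=9: X=(-2, -4, 3), d=2 → +e2, X_10=(-2, -3, 3)
t=10: X=(-2, -3, 3), d=2 → +e2, X_11=(-2, -2, 3)
t=11: X=(-2, -2, 3), d=0 → +e1, X_12=(-1, -2, 3)
t=12: X=(-1, -2, 3), d=4 → +e3, X_13=(-1, -2, 4)


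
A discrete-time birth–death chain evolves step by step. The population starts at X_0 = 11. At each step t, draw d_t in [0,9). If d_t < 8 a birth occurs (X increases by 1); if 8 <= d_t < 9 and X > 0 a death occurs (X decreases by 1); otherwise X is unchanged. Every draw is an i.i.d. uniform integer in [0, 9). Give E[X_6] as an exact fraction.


X can drop by at most 1 per step and X_0 = 11 > T = 6, so X_t >= 11 − t >= 5 > 0 for every t <= 6: the floor at 0 (the 'and X > 0' condition) never binds. Hence X_6 = X_0 + Σ_{t<6} Y_t with i.i.d. increments Y_t = y(d_t) ∈ {+1, −1, 0}.
Outcome values over d=0..8: [1, 1, 1, 1, 1, 1, 1, 1, -1]
Σy = 7, Σy² = 9, M = 9
μ = 7/9 = 7/9,  σ² = 9/9 − (7/9)² = 32/81
E[X_6] = 11 + 6·(7/9) = 47/3

47/3


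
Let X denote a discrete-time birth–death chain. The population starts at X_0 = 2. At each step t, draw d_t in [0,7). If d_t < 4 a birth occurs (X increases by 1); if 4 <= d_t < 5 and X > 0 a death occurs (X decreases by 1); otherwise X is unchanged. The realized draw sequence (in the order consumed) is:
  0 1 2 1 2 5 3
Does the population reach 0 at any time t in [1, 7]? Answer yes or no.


no

t=0: X=2, d=0 → birth, X_1=3
t=1: X=3, d=1 → birth, X_2=4
t=2: X=4, d=2 → birth, X_3=5
t=3: X=5, d=1 → birth, X_4=6
t=4: X=6, d=2 → birth, X_5=7
t=5: X=7, d=5 → hold, X_6=7
t=6: X=7, d=3 → birth, X_7=8


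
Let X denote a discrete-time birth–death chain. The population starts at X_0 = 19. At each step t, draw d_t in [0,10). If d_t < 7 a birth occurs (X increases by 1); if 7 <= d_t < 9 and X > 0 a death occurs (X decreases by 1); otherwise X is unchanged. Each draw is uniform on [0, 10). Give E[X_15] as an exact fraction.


53/2

X can drop by at most 1 per step and X_0 = 19 > T = 15, so X_t >= 19 − t >= 4 > 0 for every t <= 15: the floor at 0 (the 'and X > 0' condition) never binds. Hence X_15 = X_0 + Σ_{t<15} Y_t with i.i.d. increments Y_t = y(d_t) ∈ {+1, −1, 0}.
Outcome values over d=0..9: [1, 1, 1, 1, 1, 1, 1, -1, -1, 0]
Σy = 5, Σy² = 9, M = 10
μ = 5/10 = 1/2,  σ² = 9/10 − (1/2)² = 13/20
E[X_15] = 19 + 15·(1/2) = 53/2


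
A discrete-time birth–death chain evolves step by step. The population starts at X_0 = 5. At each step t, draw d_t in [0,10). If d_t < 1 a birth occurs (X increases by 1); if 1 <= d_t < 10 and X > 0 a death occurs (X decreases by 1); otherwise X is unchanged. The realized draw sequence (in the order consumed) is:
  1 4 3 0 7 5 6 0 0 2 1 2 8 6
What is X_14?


0

t=0: X=5, d=1 → death, X_1=4
t=1: X=4, d=4 → death, X_2=3
t=2: X=3, d=3 → death, X_3=2
t=3: X=2, d=0 → birth, X_4=3
t=4: X=3, d=7 → death, X_5=2
t=5: X=2, d=5 → death, X_6=1
t=6: X=1, d=6 → death, X_7=0
t=7: X=0, d=0 → birth, X_8=1
t=8: X=1, d=0 → birth, X_9=2
t=9: X=2, d=2 → death, X_10=1
t=10: X=1, d=1 → death, X_11=0
t=11: X=0, d=2 → hold, X_12=0
t=12: X=0, d=8 → hold, X_13=0
t=13: X=0, d=6 → hold, X_14=0


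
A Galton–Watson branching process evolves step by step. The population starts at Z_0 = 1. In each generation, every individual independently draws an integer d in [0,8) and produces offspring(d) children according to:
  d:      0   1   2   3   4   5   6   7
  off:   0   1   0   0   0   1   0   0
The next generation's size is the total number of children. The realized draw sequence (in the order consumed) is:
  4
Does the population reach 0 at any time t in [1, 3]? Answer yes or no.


gen 0: Z_0=1, draws=[4], offspring=[0], Z_1=0
gen 1: Z_1=0, draws=[], offspring=[], Z_2=0
gen 2: Z_2=0, draws=[], offspring=[], Z_3=0

yes


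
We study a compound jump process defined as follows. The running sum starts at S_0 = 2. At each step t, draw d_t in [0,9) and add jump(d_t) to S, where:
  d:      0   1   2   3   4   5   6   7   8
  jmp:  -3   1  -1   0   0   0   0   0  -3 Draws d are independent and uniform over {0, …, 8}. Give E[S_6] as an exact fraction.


-2

Outcome values over d=0..8: [-3, 1, -1, 0, 0, 0, 0, 0, -3]
Σy = -6, Σy² = 20, M = 9
μ = -6/9 = -2/3,  σ² = 20/9 − (-2/3)² = 16/9
E[S_6] = 2 + 6·(-2/3) = -2


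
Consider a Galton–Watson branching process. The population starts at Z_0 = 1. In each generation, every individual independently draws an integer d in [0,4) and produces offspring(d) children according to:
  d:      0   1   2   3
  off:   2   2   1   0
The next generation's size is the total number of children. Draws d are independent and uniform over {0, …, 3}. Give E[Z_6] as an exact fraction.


Outcome values over d=0..3: [2, 2, 1, 0]
Σy = 5, Σy² = 9, M = 4
μ = 5/4 = 5/4,  σ² = 9/4 − (5/4)² = 11/16
E[Z_0] = 1
E[Z_1] = 5/4·E[Z_0] = 5/4
E[Z_2] = 5/4·E[Z_1] = 25/16
E[Z_3] = 5/4·E[Z_2] = 125/64
E[Z_4] = 5/4·E[Z_3] = 625/256
E[Z_5] = 5/4·E[Z_4] = 3125/1024
E[Z_6] = 5/4·E[Z_5] = 15625/4096

15625/4096


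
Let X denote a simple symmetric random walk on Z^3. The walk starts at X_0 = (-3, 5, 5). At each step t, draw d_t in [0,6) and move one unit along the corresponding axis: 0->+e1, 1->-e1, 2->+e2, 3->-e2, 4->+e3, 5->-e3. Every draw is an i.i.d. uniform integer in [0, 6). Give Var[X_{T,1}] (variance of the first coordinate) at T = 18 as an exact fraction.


6

Outcome values over d=0..5: [1, -1, 0, 0, 0, 0]
Σy = 0, Σy² = 2, M = 6
μ = 0/6 = 0,  σ² = 2/6 − (0)² = 1/3
Independent increments: Var[X_18] = 18·σ² = 18·(1/3) = 6


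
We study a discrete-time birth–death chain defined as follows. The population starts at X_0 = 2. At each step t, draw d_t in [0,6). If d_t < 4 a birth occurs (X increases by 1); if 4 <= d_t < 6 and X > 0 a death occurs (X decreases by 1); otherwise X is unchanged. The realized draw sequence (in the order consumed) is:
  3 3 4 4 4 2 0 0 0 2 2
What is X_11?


7

t=0: X=2, d=3 → birth, X_1=3
t=1: X=3, d=3 → birth, X_2=4
t=2: X=4, d=4 → death, X_3=3
t=3: X=3, d=4 → death, X_4=2
t=4: X=2, d=4 → death, X_5=1
t=5: X=1, d=2 → birth, X_6=2
t=6: X=2, d=0 → birth, X_7=3
t=7: X=3, d=0 → birth, X_8=4
t=8: X=4, d=0 → birth, X_9=5
t=9: X=5, d=2 → birth, X_10=6
t=10: X=6, d=2 → birth, X_11=7


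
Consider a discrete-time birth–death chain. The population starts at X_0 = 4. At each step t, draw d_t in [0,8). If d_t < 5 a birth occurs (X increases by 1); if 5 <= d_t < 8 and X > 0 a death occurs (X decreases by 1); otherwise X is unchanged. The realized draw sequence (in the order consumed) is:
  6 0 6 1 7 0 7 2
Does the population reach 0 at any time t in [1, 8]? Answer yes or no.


t=0: X=4, d=6 → death, X_1=3
t=1: X=3, d=0 → birth, X_2=4
t=2: X=4, d=6 → death, X_3=3
t=3: X=3, d=1 → birth, X_4=4
t=4: X=4, d=7 → death, X_5=3
t=5: X=3, d=0 → birth, X_6=4
t=6: X=4, d=7 → death, X_7=3
t=7: X=3, d=2 → birth, X_8=4

no
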